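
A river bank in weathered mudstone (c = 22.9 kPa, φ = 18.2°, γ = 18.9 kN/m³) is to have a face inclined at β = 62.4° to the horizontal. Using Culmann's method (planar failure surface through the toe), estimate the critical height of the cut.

Culmann's analysis gives the critical failure plane at α_cr = (β + φ)/2 = (62.4 + 18.2)/2 = 40.3°, and the critical height
H_c = (4c/γ) · sinβ cosφ / [1 − cos(β − φ)]
    = (4·22.9/18.9) · sin62.4°·cos18.2° / [1 − cos(44.2°)]
    = 4.847 · 0.8862·0.9500 / [1 − 0.7169]
    = 4.847 · 0.8419 / 0.2831
    = 14.41 m

H_c = 14.41 m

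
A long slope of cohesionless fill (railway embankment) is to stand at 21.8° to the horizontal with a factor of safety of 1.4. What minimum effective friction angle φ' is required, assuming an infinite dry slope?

FS = tanφ'/tanβ ⇒ tanφ' = FS · tanβ = 1.4 · tan21.8° = 0.5600
φ' = arctan(0.5600) = 29.25°

φ' = 29.2°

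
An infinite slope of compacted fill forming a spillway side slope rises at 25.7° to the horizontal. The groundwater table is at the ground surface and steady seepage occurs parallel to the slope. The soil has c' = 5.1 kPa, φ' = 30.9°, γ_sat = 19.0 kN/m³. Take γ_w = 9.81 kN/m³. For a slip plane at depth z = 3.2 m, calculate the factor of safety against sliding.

With seepage parallel to the slope and the water table at the surface, the effective normal stress on the slip plane uses the buoyant unit weight γ' = γ_sat − γ_w while the driving shear stress uses γ_sat:
FS = [c' + γ' z cos²β tanφ'] / [γ_sat z sinβ cosβ]
γ' = 19.0 − 9.81 = 9.19 kN/m³
Numerator = 5.1 + 9.19·3.2·cos²25.7°·tan30.9° = 5.1 + 9.19·3.2·0.8119·0.5985 = 19.390 kPa
Denominator = 19.0·3.2·sin25.7°·cos25.7° = 19.0·3.2·0.4337·0.9011 = 23.758 kPa
FS = 19.390 / 23.758 = 0.816

FS = 0.82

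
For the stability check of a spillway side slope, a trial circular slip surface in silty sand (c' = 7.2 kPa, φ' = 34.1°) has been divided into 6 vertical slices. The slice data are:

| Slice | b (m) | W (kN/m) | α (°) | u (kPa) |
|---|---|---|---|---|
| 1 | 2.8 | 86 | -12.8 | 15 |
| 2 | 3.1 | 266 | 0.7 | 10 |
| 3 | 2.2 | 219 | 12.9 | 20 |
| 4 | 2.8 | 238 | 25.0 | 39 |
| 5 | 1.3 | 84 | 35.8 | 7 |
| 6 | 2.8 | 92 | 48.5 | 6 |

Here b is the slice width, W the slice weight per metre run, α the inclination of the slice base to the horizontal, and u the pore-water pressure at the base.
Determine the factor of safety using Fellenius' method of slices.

Ordinary method of slices: FS = Σ[c'·Δl_i + (W_i cosα_i − u_i·Δl_i)·tanφ'] / Σ W_i sinα_i, with Δl_i = b_i / cosα_i.
Slice 1: Δl = 2.8/cos(-12.8°) = 2.871 m; N'_1 = 86·cos(-12.8°) − 15·2.871 = 40.8; c'Δl = 20.67; W sinα = -19.1
Slice 2: Δl = 3.1/cos0.7° = 3.100 m; N'_2 = 266·cos0.7° − 10·3.100 = 235.0; c'Δl = 22.32; W sinα = 3.2
Slice 3: Δl = 2.2/cos12.9° = 2.257 m; N'_3 = 219·cos12.9° − 20·2.257 = 168.3; c'Δl = 16.25; W sinα = 48.9
Slice 4: Δl = 2.8/cos25.0° = 3.089 m; N'_4 = 238·cos25.0° − 39·3.089 = 95.2; c'Δl = 22.24; W sinα = 100.6
Slice 5: Δl = 1.3/cos35.8° = 1.603 m; N'_5 = 84·cos35.8° − 7·1.603 = 56.9; c'Δl = 11.54; W sinα = 49.1
Slice 6: Δl = 2.8/cos48.5° = 4.226 m; N'_6 = 92·cos48.5° − 6·4.226 = 35.6; c'Δl = 30.42; W sinα = 68.9
Σc'Δl = 123.5 kN/m; ΣN' = 631.8 kN/m; ΣW sinα = 251.7 kN/m
Resisting = 123.5 + 631.8·tan34.1° = 123.5 + 427.8 = 551.2 kN/m
FS = 551.2 / 251.7 = 2.190

FS = 2.19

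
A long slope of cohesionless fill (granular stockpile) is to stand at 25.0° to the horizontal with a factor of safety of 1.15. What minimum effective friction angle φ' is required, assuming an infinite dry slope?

φ' = 28.2°

FS = tanφ'/tanβ ⇒ tanφ' = FS · tanβ = 1.15 · tan25.0° = 0.5363
φ' = arctan(0.5363) = 28.20°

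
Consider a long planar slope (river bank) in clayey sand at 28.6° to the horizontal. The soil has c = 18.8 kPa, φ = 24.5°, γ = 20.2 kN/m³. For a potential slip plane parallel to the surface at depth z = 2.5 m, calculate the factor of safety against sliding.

FS = 1.72

For an infinite slope with a slip plane parallel to the surface (no pore pressure): FS = [c + γz cos²β tanφ] / [γz sinβ cosβ].
γz = 20.2·2.5 = 50.50 kN/m²
Numerator = 18.8 + 50.50·cos²28.6°·tan24.5° = 18.8 + 50.50·0.7709·0.4557 = 36.541 kPa
Denominator = 50.50·sin28.6°·cos28.6° = 50.50·0.4787·0.8780 = 21.224 kPa
FS = 36.541 / 21.224 = 1.722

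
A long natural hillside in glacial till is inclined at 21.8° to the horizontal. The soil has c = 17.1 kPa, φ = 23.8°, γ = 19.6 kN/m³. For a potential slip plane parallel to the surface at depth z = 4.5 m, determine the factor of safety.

FS = 1.66

For an infinite slope with a slip plane parallel to the surface (no pore pressure): FS = [c + γz cos²β tanφ] / [γz sinβ cosβ].
γz = 19.6·4.5 = 88.20 kN/m²
Numerator = 17.1 + 88.20·cos²21.8°·tan23.8° = 17.1 + 88.20·0.8621·0.4411 = 50.636 kPa
Denominator = 88.20·sin21.8°·cos21.8° = 88.20·0.3714·0.9285 = 30.412 kPa
FS = 50.636 / 30.412 = 1.665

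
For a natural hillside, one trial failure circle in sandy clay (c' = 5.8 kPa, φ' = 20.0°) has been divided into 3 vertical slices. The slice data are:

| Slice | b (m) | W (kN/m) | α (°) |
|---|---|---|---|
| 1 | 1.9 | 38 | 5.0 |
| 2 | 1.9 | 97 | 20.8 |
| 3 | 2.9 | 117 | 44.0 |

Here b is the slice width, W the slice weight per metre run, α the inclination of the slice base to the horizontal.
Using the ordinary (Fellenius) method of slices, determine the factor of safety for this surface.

Ordinary method of slices: FS = Σ[c'·Δl_i + (W_i cosα_i)·tanφ'] / Σ W_i sinα_i, with Δl_i = b_i / cosα_i.
Slice 1: Δl = 1.9/cos5.0° = 1.907 m; N'_1 = 38·cos5.0° = 37.9; c'Δl = 11.06; W sinα = 3.3
Slice 2: Δl = 1.9/cos20.8° = 2.032 m; N'_2 = 97·cos20.8° = 90.7; c'Δl = 11.79; W sinα = 34.4
Slice 3: Δl = 2.9/cos44.0° = 4.031 m; N'_3 = 117·cos44.0° = 84.2; c'Δl = 23.38; W sinα = 81.3
Σc'Δl = 46.2 kN/m; ΣN' = 212.7 kN/m; ΣW sinα = 119.0 kN/m
Resisting = 46.2 + 212.7·tan20.0° = 46.2 + 77.4 = 123.6 kN/m
FS = 123.6 / 119.0 = 1.039

FS = 1.04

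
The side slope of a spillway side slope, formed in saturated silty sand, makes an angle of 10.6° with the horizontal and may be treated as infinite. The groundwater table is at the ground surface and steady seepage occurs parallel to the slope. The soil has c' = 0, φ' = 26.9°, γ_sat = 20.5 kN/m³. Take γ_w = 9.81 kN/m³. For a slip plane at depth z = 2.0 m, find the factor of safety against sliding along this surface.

With seepage parallel to the slope and the water table at the surface, the effective normal stress on the slip plane uses the buoyant unit weight γ' = γ_sat − γ_w while the driving shear stress uses γ_sat:
FS = [c' + γ' z cos²β tanφ'] / [γ_sat z sinβ cosβ]
(For c' = 0 this reduces to FS = (γ'/γ_sat)·tanφ'/tanβ.)
γ' = 20.5 − 9.81 = 10.69 kN/m³
Numerator = 0.0 + 10.69·2.0·cos²10.6°·tan26.9° = 0.0 + 10.69·2.0·0.9662·0.5073 = 10.480 kPa
Denominator = 20.5·2.0·sin10.6°·cos10.6° = 20.5·2.0·0.1840·0.9829 = 7.413 kPa
FS = 10.480 / 7.413 = 1.414

FS = 1.41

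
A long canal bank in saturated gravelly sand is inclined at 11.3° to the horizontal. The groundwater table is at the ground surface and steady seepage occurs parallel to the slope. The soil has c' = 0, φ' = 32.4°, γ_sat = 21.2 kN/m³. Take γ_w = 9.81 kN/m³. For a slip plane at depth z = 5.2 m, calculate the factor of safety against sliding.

FS = 1.71

With seepage parallel to the slope and the water table at the surface, the effective normal stress on the slip plane uses the buoyant unit weight γ' = γ_sat − γ_w while the driving shear stress uses γ_sat:
FS = [c' + γ' z cos²β tanφ'] / [γ_sat z sinβ cosβ]
(For c' = 0 this reduces to FS = (γ'/γ_sat)·tanφ'/tanβ.)
γ' = 21.2 − 9.81 = 11.39 kN/m³
Numerator = 0.0 + 11.39·5.2·cos²11.3°·tan32.4° = 0.0 + 11.39·5.2·0.9616·0.6346 = 36.144 kPa
Denominator = 21.2·5.2·sin11.3°·cos11.3° = 21.2·5.2·0.1959·0.9806 = 21.182 kPa
FS = 36.144 / 21.182 = 1.706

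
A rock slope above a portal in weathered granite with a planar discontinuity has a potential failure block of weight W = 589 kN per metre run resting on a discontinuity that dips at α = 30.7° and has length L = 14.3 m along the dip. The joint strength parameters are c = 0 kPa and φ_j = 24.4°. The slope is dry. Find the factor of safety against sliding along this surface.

Resolving the block weight along and normal to the plane and applying the Mohr–Coulomb strength on the joint:
N' = W cosα = 589·cos30.7° = 506.5 kN/m
Driving force T = W sinα = 589·sin30.7° = 300.7 kN/m
Resisting force R = c·L + N'·tanφ_j = 0·14.3 + 506.5·tan24.4° = 0.0 + 229.7 = 229.7 kN/m
FS = R / T = 229.7 / 300.7 = 0.764

FS = 0.76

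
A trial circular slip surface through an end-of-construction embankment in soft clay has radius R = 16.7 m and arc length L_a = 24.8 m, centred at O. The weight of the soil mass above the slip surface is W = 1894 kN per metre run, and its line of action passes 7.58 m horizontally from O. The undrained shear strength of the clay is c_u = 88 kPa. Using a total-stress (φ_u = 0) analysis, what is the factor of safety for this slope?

Taking moments about the centre O, the resisting moment is provided by the undrained shear strength acting along the arc:
M_R = c_u·L_a·R = 88·24.80·16.7 = 36446.1 kN·m/m
M_D = W·d = 1894·7.58 = 14356.5 kN·m/m
FS = M_R / M_D = 36446.1 / 14356.5 = 2.539

FS = 2.54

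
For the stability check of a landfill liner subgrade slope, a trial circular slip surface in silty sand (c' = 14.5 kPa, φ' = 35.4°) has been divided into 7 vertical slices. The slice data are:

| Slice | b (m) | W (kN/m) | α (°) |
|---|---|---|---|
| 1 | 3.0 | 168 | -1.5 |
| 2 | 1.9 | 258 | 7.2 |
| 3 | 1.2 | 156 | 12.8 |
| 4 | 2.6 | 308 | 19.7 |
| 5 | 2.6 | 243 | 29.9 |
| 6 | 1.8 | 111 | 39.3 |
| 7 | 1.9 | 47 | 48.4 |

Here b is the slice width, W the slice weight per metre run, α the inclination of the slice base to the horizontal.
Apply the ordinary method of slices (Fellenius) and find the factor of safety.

Ordinary method of slices: FS = Σ[c'·Δl_i + (W_i cosα_i)·tanφ'] / Σ W_i sinα_i, with Δl_i = b_i / cosα_i.
Slice 1: Δl = 3.0/cos(-1.5°) = 3.001 m; N'_1 = 168·cos(-1.5°) = 167.9; c'Δl = 43.51; W sinα = -4.4
Slice 2: Δl = 1.9/cos7.2° = 1.915 m; N'_2 = 258·cos7.2° = 256.0; c'Δl = 27.77; W sinα = 32.3
Slice 3: Δl = 1.2/cos12.8° = 1.231 m; N'_3 = 156·cos12.8° = 152.1; c'Δl = 17.84; W sinα = 34.6
Slice 4: Δl = 2.6/cos19.7° = 2.762 m; N'_4 = 308·cos19.7° = 290.0; c'Δl = 40.04; W sinα = 103.8
Slice 5: Δl = 2.6/cos29.9° = 2.999 m; N'_5 = 243·cos29.9° = 210.7; c'Δl = 43.49; W sinα = 121.1
Slice 6: Δl = 1.8/cos39.3° = 2.326 m; N'_6 = 111·cos39.3° = 85.9; c'Δl = 33.73; W sinα = 70.3
Slice 7: Δl = 1.9/cos48.4° = 2.862 m; N'_7 = 47·cos48.4° = 31.2; c'Δl = 41.50; W sinα = 35.1
Σc'Δl = 247.9 kN/m; ΣN' = 1193.8 kN/m; ΣW sinα = 392.9 kN/m
Resisting = 247.9 + 1193.8·tan35.4° = 247.9 + 848.4 = 1096.2 kN/m
FS = 1096.2 / 392.9 = 2.790

FS = 2.79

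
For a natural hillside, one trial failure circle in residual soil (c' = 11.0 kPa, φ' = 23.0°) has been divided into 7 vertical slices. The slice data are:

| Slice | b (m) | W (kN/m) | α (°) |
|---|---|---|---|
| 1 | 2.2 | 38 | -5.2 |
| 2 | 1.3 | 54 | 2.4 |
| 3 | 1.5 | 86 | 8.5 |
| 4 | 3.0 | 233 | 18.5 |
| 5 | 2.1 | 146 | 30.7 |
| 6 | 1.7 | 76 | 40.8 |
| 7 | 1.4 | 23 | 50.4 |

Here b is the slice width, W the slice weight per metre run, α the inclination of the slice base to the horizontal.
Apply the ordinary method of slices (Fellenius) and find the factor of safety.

Ordinary method of slices: FS = Σ[c'·Δl_i + (W_i cosα_i)·tanφ'] / Σ W_i sinα_i, with Δl_i = b_i / cosα_i.
Slice 1: Δl = 2.2/cos(-5.2°) = 2.209 m; N'_1 = 38·cos(-5.2°) = 37.8; c'Δl = 24.30; W sinα = -3.4
Slice 2: Δl = 1.3/cos2.4° = 1.301 m; N'_2 = 54·cos2.4° = 54.0; c'Δl = 14.31; W sinα = 2.3
Slice 3: Δl = 1.5/cos8.5° = 1.517 m; N'_3 = 86·cos8.5° = 85.1; c'Δl = 16.68; W sinα = 12.7
Slice 4: Δl = 3.0/cos18.5° = 3.163 m; N'_4 = 233·cos18.5° = 221.0; c'Δl = 34.80; W sinα = 73.9
Slice 5: Δl = 2.1/cos30.7° = 2.442 m; N'_5 = 146·cos30.7° = 125.5; c'Δl = 26.87; W sinα = 74.5
Slice 6: Δl = 1.7/cos40.8° = 2.246 m; N'_6 = 76·cos40.8° = 57.5; c'Δl = 24.70; W sinα = 49.7
Slice 7: Δl = 1.4/cos50.4° = 2.196 m; N'_7 = 23·cos50.4° = 14.7; c'Δl = 24.16; W sinα = 17.7
Σc'Δl = 165.8 kN/m; ΣN' = 595.5 kN/m; ΣW sinα = 227.4 kN/m
Resisting = 165.8 + 595.5·tan23.0° = 165.8 + 252.8 = 418.6 kN/m
FS = 418.6 / 227.4 = 1.841

FS = 1.84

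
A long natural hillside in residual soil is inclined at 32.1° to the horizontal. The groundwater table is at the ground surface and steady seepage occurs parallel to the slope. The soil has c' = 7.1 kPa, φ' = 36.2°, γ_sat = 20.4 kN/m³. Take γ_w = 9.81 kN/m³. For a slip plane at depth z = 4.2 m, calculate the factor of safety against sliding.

With seepage parallel to the slope and the water table at the surface, the effective normal stress on the slip plane uses the buoyant unit weight γ' = γ_sat − γ_w while the driving shear stress uses γ_sat:
FS = [c' + γ' z cos²β tanφ'] / [γ_sat z sinβ cosβ]
γ' = 20.4 − 9.81 = 10.59 kN/m³
Numerator = 7.1 + 10.59·4.2·cos²32.1°·tan36.2° = 7.1 + 10.59·4.2·0.7176·0.7319 = 30.461 kPa
Denominator = 20.4·4.2·sin32.1°·cos32.1° = 20.4·4.2·0.5314·0.8471 = 38.570 kPa
FS = 30.461 / 38.570 = 0.790

FS = 0.79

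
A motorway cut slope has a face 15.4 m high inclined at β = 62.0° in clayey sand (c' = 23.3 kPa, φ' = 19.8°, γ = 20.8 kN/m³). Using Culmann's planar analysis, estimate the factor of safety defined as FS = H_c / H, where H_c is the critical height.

H_c = (4c'/γ) · sinβ cosφ' / [1 − cos(β − φ')]
    = (4·23.3/20.8) · sin62.0°·cos19.8° / [1 − cos42.2°]
    = 4.481 · 0.8307 / 0.2592 = 14.36 m
FS = H_c / H = 14.36 / 15.4 = 0.933

FS = 0.93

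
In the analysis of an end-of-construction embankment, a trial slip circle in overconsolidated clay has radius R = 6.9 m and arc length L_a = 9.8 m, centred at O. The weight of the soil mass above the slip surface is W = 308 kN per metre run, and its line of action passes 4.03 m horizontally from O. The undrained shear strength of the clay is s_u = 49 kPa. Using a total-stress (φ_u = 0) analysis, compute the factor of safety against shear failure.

FS = 2.67

Taking moments about the centre O, the resisting moment is provided by the undrained shear strength acting along the arc:
M_R = s_u·L_a·R = 49·9.80·6.9 = 3313.4 kN·m/m
M_D = W·d = 308·4.03 = 1241.2 kN·m/m
FS = M_R / M_D = 3313.4 / 1241.2 = 2.669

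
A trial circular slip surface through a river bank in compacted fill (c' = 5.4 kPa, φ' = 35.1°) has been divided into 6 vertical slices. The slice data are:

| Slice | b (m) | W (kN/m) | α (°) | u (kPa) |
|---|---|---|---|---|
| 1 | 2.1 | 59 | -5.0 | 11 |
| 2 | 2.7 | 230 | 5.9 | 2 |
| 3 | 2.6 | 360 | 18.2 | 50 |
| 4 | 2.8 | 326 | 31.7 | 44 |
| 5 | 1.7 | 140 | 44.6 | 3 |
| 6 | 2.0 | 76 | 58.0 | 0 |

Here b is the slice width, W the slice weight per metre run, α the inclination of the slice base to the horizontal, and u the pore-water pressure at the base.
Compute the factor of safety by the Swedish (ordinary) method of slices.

FS = 1.30

Ordinary method of slices: FS = Σ[c'·Δl_i + (W_i cosα_i − u_i·Δl_i)·tanφ'] / Σ W_i sinα_i, with Δl_i = b_i / cosα_i.
Slice 1: Δl = 2.1/cos(-5.0°) = 2.108 m; N'_1 = 59·cos(-5.0°) − 11·2.108 = 35.6; c'Δl = 11.38; W sinα = -5.1
Slice 2: Δl = 2.7/cos5.9° = 2.714 m; N'_2 = 230·cos5.9° − 2·2.714 = 223.4; c'Δl = 14.66; W sinα = 23.6
Slice 3: Δl = 2.6/cos18.2° = 2.737 m; N'_3 = 360·cos18.2° − 50·2.737 = 205.1; c'Δl = 14.78; W sinα = 112.4
Slice 4: Δl = 2.8/cos31.7° = 3.291 m; N'_4 = 326·cos31.7° − 44·3.291 = 132.6; c'Δl = 17.77; W sinα = 171.3
Slice 5: Δl = 1.7/cos44.6° = 2.388 m; N'_5 = 140·cos44.6° − 3·2.388 = 92.5; c'Δl = 12.89; W sinα = 98.3
Slice 6: Δl = 2.0/cos58.0° = 3.774 m; N'_6 = 76·cos58.0° − 0·3.774 = 40.3; c'Δl = 20.38; W sinα = 64.5
Σc'Δl = 91.9 kN/m; ΣN' = 729.4 kN/m; ΣW sinα = 465.0 kN/m
Resisting = 91.9 + 729.4·tan35.1° = 91.9 + 512.7 = 604.5 kN/m
FS = 604.5 / 465.0 = 1.300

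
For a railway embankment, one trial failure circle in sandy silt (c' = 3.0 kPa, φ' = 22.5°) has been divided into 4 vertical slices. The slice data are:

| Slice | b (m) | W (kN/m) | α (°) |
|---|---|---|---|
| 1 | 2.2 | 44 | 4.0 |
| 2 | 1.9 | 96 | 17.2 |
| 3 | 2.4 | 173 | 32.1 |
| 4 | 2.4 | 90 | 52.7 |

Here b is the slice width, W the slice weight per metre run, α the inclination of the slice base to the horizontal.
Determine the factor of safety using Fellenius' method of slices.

Ordinary method of slices: FS = Σ[c'·Δl_i + (W_i cosα_i)·tanφ'] / Σ W_i sinα_i, with Δl_i = b_i / cosα_i.
Slice 1: Δl = 2.2/cos4.0° = 2.205 m; N'_1 = 44·cos4.0° = 43.9; c'Δl = 6.62; W sinα = 3.1
Slice 2: Δl = 1.9/cos17.2° = 1.989 m; N'_2 = 96·cos17.2° = 91.7; c'Δl = 5.97; W sinα = 28.4
Slice 3: Δl = 2.4/cos32.1° = 2.833 m; N'_3 = 173·cos32.1° = 146.6; c'Δl = 8.50; W sinα = 91.9
Slice 4: Δl = 2.4/cos52.7° = 3.960 m; N'_4 = 90·cos52.7° = 54.5; c'Δl = 11.88; W sinα = 71.6
Σc'Δl = 33.0 kN/m; ΣN' = 336.7 kN/m; ΣW sinα = 195.0 kN/m
Resisting = 33.0 + 336.7·tan22.5° = 33.0 + 139.5 = 172.4 kN/m
FS = 172.4 / 195.0 = 0.884

FS = 0.88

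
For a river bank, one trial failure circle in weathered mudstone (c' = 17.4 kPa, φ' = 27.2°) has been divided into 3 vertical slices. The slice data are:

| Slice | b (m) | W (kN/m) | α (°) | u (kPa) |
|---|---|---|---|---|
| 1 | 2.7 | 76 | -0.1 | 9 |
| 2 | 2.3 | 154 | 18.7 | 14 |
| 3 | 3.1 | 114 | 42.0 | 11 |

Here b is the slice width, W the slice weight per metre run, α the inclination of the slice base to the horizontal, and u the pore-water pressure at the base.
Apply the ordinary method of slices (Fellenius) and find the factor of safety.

FS = 2.12

Ordinary method of slices: FS = Σ[c'·Δl_i + (W_i cosα_i − u_i·Δl_i)·tanφ'] / Σ W_i sinα_i, with Δl_i = b_i / cosα_i.
Slice 1: Δl = 2.7/cos(-0.1°) = 2.700 m; N'_1 = 76·cos(-0.1°) − 9·2.700 = 51.7; c'Δl = 46.98; W sinα = -0.1
Slice 2: Δl = 2.3/cos18.7° = 2.428 m; N'_2 = 154·cos18.7° − 14·2.428 = 111.9; c'Δl = 42.25; W sinα = 49.4
Slice 3: Δl = 3.1/cos42.0° = 4.171 m; N'_3 = 114·cos42.0° − 11·4.171 = 38.8; c'Δl = 72.58; W sinα = 76.3
Σc'Δl = 161.8 kN/m; ΣN' = 202.4 kN/m; ΣW sinα = 125.5 kN/m
Resisting = 161.8 + 202.4·tan27.2° = 161.8 + 104.0 = 265.8 kN/m
FS = 265.8 / 125.5 = 2.118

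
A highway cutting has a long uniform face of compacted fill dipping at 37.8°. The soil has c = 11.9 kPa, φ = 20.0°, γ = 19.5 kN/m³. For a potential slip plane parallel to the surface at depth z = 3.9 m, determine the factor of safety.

FS = 0.79

For an infinite slope with a slip plane parallel to the surface (no pore pressure): FS = [c + γz cos²β tanφ] / [γz sinβ cosβ].
γz = 19.5·3.9 = 76.05 kN/m²
Numerator = 11.9 + 76.05·cos²37.8°·tan20.0° = 11.9 + 76.05·0.6243·0.3640 = 29.182 kPa
Denominator = 76.05·sin37.8°·cos37.8° = 76.05·0.6129·0.7902 = 36.830 kPa
FS = 29.182 / 36.830 = 0.792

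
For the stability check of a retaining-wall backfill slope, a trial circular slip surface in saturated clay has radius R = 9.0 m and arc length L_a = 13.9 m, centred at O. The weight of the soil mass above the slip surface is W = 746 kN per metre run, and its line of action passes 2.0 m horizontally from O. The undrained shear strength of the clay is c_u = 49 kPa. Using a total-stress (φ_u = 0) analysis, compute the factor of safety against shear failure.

FS = 4.11

Taking moments about the centre O, the resisting moment is provided by the undrained shear strength acting along the arc:
M_R = c_u·L_a·R = 49·13.90·9.0 = 6129.9 kN·m/m
M_D = W·d = 746·2.0 = 1492.0 kN·m/m
FS = M_R / M_D = 6129.9 / 1492.0 = 4.109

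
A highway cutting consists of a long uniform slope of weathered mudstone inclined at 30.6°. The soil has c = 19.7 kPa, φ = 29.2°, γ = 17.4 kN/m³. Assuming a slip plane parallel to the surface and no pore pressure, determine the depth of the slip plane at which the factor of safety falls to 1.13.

z = 13.97 m

Setting FS = 1.13 in FS = [c + γz cos²β tanφ] / [γz sinβ cosβ] and solving for z:
z = c / [γ cosβ (FS·sinβ − cosβ·tanφ)]
  = 19.7 / [17.4·cos30.6°·(1.13·sin30.6° − cos30.6°·tan29.2°)]
  = 19.7 / [17.4·0.8607·(1.13·0.5090 − 0.8607·0.5589)]
  = 19.7 / 1.4103 = 13.969 m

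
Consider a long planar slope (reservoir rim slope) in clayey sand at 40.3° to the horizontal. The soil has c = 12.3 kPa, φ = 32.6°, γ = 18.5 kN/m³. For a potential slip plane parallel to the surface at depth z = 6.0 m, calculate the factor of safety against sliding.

FS = 0.98

For an infinite slope with a slip plane parallel to the surface (no pore pressure): FS = [c + γz cos²β tanφ] / [γz sinβ cosβ].
γz = 18.5·6.0 = 111.00 kN/m²
Numerator = 12.3 + 111.00·cos²40.3°·tan32.6° = 12.3 + 111.00·0.5817·0.6395 = 53.591 kPa
Denominator = 111.00·sin40.3°·cos40.3° = 111.00·0.6468·0.7627 = 54.755 kPa
FS = 53.591 / 54.755 = 0.979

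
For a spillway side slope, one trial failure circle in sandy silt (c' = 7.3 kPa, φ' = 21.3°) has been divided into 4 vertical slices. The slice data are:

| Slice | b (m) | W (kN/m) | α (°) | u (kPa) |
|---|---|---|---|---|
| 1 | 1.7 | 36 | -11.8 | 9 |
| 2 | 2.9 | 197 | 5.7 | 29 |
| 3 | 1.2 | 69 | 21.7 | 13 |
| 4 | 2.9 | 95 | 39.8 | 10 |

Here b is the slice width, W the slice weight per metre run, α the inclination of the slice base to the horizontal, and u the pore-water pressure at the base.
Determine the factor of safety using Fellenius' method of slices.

FS = 1.57

Ordinary method of slices: FS = Σ[c'·Δl_i + (W_i cosα_i − u_i·Δl_i)·tanφ'] / Σ W_i sinα_i, with Δl_i = b_i / cosα_i.
Slice 1: Δl = 1.7/cos(-11.8°) = 1.737 m; N'_1 = 36·cos(-11.8°) − 9·1.737 = 19.6; c'Δl = 12.68; W sinα = -7.4
Slice 2: Δl = 2.9/cos5.7° = 2.914 m; N'_2 = 197·cos5.7° − 29·2.914 = 111.5; c'Δl = 21.28; W sinα = 19.6
Slice 3: Δl = 1.2/cos21.7° = 1.292 m; N'_3 = 69·cos21.7° − 13·1.292 = 47.3; c'Δl = 9.43; W sinα = 25.5
Slice 4: Δl = 2.9/cos39.8° = 3.775 m; N'_4 = 95·cos39.8° − 10·3.775 = 35.2; c'Δl = 27.55; W sinα = 60.8
Σc'Δl = 70.9 kN/m; ΣN' = 213.7 kN/m; ΣW sinα = 98.5 kN/m
Resisting = 70.9 + 213.7·tan21.3° = 70.9 + 83.3 = 154.2 kN/m
FS = 154.2 / 98.5 = 1.566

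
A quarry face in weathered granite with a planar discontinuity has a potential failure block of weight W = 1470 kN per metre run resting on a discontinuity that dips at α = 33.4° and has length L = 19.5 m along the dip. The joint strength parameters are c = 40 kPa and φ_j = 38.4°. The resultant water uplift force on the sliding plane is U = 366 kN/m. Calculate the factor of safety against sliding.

Resolving the block weight along and normal to the plane and applying the Mohr–Coulomb strength on the joint:
N' = W cosα − U = 1470·cos33.4° − 366 = 861.2 kN/m
Driving force T = W sinα = 1470·sin33.4° = 809.2 kN/m
Resisting force R = c·L + N'·tanφ_j = 40·19.5 + 861.2·tan38.4° = 780.0 + 682.6 = 1462.6 kN/m
FS = R / T = 1462.6 / 809.2 = 1.807

FS = 1.81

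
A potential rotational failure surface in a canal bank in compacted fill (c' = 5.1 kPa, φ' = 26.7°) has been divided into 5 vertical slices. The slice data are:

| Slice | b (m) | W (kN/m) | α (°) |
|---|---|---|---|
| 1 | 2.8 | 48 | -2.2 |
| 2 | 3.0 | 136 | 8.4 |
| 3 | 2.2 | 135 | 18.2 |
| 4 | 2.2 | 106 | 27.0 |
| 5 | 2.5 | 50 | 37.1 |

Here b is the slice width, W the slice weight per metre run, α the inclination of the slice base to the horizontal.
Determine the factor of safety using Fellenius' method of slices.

FS = 2.12

Ordinary method of slices: FS = Σ[c'·Δl_i + (W_i cosα_i)·tanφ'] / Σ W_i sinα_i, with Δl_i = b_i / cosα_i.
Slice 1: Δl = 2.8/cos(-2.2°) = 2.802 m; N'_1 = 48·cos(-2.2°) = 48.0; c'Δl = 14.29; W sinα = -1.8
Slice 2: Δl = 3.0/cos8.4° = 3.033 m; N'_2 = 136·cos8.4° = 134.5; c'Δl = 15.47; W sinα = 19.9
Slice 3: Δl = 2.2/cos18.2° = 2.316 m; N'_3 = 135·cos18.2° = 128.2; c'Δl = 11.81; W sinα = 42.2
Slice 4: Δl = 2.2/cos27.0° = 2.469 m; N'_4 = 106·cos27.0° = 94.4; c'Δl = 12.59; W sinα = 48.1
Slice 5: Δl = 2.5/cos37.1° = 3.134 m; N'_5 = 50·cos37.1° = 39.9; c'Δl = 15.99; W sinα = 30.2
Σc'Δl = 70.1 kN/m; ΣN' = 445.1 kN/m; ΣW sinα = 138.5 kN/m
Resisting = 70.1 + 445.1·tan26.7° = 70.1 + 223.9 = 294.0 kN/m
FS = 294.0 / 138.5 = 2.123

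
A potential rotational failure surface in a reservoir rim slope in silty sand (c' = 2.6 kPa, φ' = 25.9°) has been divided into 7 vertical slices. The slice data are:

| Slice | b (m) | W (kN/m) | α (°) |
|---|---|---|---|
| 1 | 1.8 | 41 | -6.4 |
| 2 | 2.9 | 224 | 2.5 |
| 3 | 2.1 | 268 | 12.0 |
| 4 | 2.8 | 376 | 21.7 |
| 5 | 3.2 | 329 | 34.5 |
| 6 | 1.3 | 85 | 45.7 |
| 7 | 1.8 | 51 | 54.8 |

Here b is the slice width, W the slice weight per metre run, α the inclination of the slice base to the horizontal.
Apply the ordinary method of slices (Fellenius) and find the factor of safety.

Ordinary method of slices: FS = Σ[c'·Δl_i + (W_i cosα_i)·tanφ'] / Σ W_i sinα_i, with Δl_i = b_i / cosα_i.
Slice 1: Δl = 1.8/cos(-6.4°) = 1.811 m; N'_1 = 41·cos(-6.4°) = 40.7; c'Δl = 4.71; W sinα = -4.6
Slice 2: Δl = 2.9/cos2.5° = 2.903 m; N'_2 = 224·cos2.5° = 223.8; c'Δl = 7.55; W sinα = 9.8
Slice 3: Δl = 2.1/cos12.0° = 2.147 m; N'_3 = 268·cos12.0° = 262.1; c'Δl = 5.58; W sinα = 55.7
Slice 4: Δl = 2.8/cos21.7° = 3.014 m; N'_4 = 376·cos21.7° = 349.4; c'Δl = 7.84; W sinα = 139.0
Slice 5: Δl = 3.2/cos34.5° = 3.883 m; N'_5 = 329·cos34.5° = 271.1; c'Δl = 10.10; W sinα = 186.3
Slice 6: Δl = 1.3/cos45.7° = 1.861 m; N'_6 = 85·cos45.7° = 59.4; c'Δl = 4.84; W sinα = 60.8
Slice 7: Δl = 1.8/cos54.8° = 3.123 m; N'_7 = 51·cos54.8° = 29.4; c'Δl = 8.12; W sinα = 41.7
Σc'Δl = 48.7 kN/m; ΣN' = 1235.9 kN/m; ΣW sinα = 488.8 kN/m
Resisting = 48.7 + 1235.9·tan25.9° = 48.7 + 600.1 = 648.9 kN/m
FS = 648.9 / 488.8 = 1.327

FS = 1.33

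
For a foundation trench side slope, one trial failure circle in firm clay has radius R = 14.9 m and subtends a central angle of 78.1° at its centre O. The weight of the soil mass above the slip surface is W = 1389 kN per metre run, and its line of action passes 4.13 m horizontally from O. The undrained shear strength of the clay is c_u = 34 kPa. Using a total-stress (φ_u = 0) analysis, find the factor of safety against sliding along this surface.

FS = 1.79

Taking moments about the centre O, the resisting moment is provided by the undrained shear strength acting along the arc:
Arc length L_a = R·θ = 14.9·(78.1°·π/180) = 14.9·1.3631 = 20.31 m
M_R = c_u·L_a·R = 34·20.31·14.9 = 10289.2 kN·m/m
M_D = W·d = 1389·4.13 = 5736.6 kN·m/m
FS = M_R / M_D = 10289.2 / 5736.6 = 1.794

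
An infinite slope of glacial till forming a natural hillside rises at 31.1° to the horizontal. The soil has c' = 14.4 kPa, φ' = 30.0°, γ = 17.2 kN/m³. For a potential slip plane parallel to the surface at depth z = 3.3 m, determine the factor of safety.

FS = 1.53

For an infinite slope with a slip plane parallel to the surface (no pore pressure): FS = [c' + γz cos²β tanφ'] / [γz sinβ cosβ].
γz = 17.2·3.3 = 56.76 kN/m²
Numerator = 14.4 + 56.76·cos²31.1°·tan30.0° = 14.4 + 56.76·0.7332·0.5774 = 38.427 kPa
Denominator = 56.76·sin31.1°·cos31.1° = 56.76·0.5165·0.8563 = 25.104 kPa
FS = 38.427 / 25.104 = 1.531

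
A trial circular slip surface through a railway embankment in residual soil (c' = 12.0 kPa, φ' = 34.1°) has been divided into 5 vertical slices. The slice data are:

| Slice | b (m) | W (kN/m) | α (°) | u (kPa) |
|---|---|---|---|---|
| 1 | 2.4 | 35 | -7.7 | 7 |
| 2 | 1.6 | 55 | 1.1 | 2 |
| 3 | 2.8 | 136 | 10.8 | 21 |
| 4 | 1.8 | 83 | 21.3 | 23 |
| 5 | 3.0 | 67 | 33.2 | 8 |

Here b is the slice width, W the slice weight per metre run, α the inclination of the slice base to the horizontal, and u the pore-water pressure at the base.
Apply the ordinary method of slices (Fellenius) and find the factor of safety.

FS = 3.23

Ordinary method of slices: FS = Σ[c'·Δl_i + (W_i cosα_i − u_i·Δl_i)·tanφ'] / Σ W_i sinα_i, with Δl_i = b_i / cosα_i.
Slice 1: Δl = 2.4/cos(-7.7°) = 2.422 m; N'_1 = 35·cos(-7.7°) − 7·2.422 = 17.7; c'Δl = 29.06; W sinα = -4.7
Slice 2: Δl = 1.6/cos1.1° = 1.600 m; N'_2 = 55·cos1.1° − 2·1.600 = 51.8; c'Δl = 19.20; W sinα = 1.1
Slice 3: Δl = 2.8/cos10.8° = 2.850 m; N'_3 = 136·cos10.8° − 21·2.850 = 73.7; c'Δl = 34.21; W sinα = 25.5
Slice 4: Δl = 1.8/cos21.3° = 1.932 m; N'_4 = 83·cos21.3° − 23·1.932 = 32.9; c'Δl = 23.18; W sinα = 30.1
Slice 5: Δl = 3.0/cos33.2° = 3.585 m; N'_5 = 67·cos33.2° − 8·3.585 = 27.4; c'Δl = 43.02; W sinα = 36.7
Σc'Δl = 148.7 kN/m; ΣN' = 203.5 kN/m; ΣW sinα = 88.7 kN/m
Resisting = 148.7 + 203.5·tan34.1° = 148.7 + 137.8 = 286.5 kN/m
FS = 286.5 / 88.7 = 3.230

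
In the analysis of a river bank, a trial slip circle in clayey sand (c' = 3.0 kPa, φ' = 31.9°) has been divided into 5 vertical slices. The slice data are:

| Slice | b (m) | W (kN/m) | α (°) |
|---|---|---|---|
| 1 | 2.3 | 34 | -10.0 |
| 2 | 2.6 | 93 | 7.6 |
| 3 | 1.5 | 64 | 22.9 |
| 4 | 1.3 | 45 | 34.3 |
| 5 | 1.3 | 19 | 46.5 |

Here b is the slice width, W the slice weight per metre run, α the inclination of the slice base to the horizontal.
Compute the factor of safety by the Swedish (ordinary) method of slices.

FS = 2.50

Ordinary method of slices: FS = Σ[c'·Δl_i + (W_i cosα_i)·tanφ'] / Σ W_i sinα_i, with Δl_i = b_i / cosα_i.
Slice 1: Δl = 2.3/cos(-10.0°) = 2.335 m; N'_1 = 34·cos(-10.0°) = 33.5; c'Δl = 7.01; W sinα = -5.9
Slice 2: Δl = 2.6/cos7.6° = 2.623 m; N'_2 = 93·cos7.6° = 92.2; c'Δl = 7.87; W sinα = 12.3
Slice 3: Δl = 1.5/cos22.9° = 1.628 m; N'_3 = 64·cos22.9° = 59.0; c'Δl = 4.89; W sinα = 24.9
Slice 4: Δl = 1.3/cos34.3° = 1.574 m; N'_4 = 45·cos34.3° = 37.2; c'Δl = 4.72; W sinα = 25.4
Slice 5: Δl = 1.3/cos46.5° = 1.889 m; N'_5 = 19·cos46.5° = 13.1; c'Δl = 5.67; W sinα = 13.8
Σc'Δl = 30.1 kN/m; ΣN' = 234.9 kN/m; ΣW sinα = 70.4 kN/m
Resisting = 30.1 + 234.9·tan31.9° = 30.1 + 146.2 = 176.3 kN/m
FS = 176.3 / 70.4 = 2.503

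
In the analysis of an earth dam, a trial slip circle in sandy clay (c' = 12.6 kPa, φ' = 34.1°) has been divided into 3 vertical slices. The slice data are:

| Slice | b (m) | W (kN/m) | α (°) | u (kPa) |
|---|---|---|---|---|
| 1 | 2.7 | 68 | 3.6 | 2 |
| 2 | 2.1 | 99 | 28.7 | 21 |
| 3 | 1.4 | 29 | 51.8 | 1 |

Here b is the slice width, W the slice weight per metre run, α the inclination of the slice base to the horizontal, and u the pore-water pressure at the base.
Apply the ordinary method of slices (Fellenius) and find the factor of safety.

FS = 2.28

Ordinary method of slices: FS = Σ[c'·Δl_i + (W_i cosα_i − u_i·Δl_i)·tanφ'] / Σ W_i sinα_i, with Δl_i = b_i / cosα_i.
Slice 1: Δl = 2.7/cos3.6° = 2.705 m; N'_1 = 68·cos3.6° − 2·2.705 = 62.5; c'Δl = 34.09; W sinα = 4.3
Slice 2: Δl = 2.1/cos28.7° = 2.394 m; N'_2 = 99·cos28.7° − 21·2.394 = 36.6; c'Δl = 30.17; W sinα = 47.5
Slice 3: Δl = 1.4/cos51.8° = 2.264 m; N'_3 = 29·cos51.8° − 1·2.264 = 15.7; c'Δl = 28.52; W sinα = 22.8
Σc'Δl = 92.8 kN/m; ΣN' = 114.7 kN/m; ΣW sinα = 74.6 kN/m
Resisting = 92.8 + 114.7·tan34.1° = 92.8 + 77.6 = 170.4 kN/m
FS = 170.4 / 74.6 = 2.284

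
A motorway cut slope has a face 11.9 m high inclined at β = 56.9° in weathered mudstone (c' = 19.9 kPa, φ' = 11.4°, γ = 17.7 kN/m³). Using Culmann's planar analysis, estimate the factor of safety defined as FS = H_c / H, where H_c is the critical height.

H_c = (4c'/γ) · sinβ cosφ' / [1 − cos(β − φ')]
    = (4·19.9/17.7) · sin56.9°·cos11.4° / [1 − cos45.5°]
    = 4.497 · 0.8212 / 0.2991 = 12.35 m
FS = H_c / H = 12.35 / 11.9 = 1.038

FS = 1.04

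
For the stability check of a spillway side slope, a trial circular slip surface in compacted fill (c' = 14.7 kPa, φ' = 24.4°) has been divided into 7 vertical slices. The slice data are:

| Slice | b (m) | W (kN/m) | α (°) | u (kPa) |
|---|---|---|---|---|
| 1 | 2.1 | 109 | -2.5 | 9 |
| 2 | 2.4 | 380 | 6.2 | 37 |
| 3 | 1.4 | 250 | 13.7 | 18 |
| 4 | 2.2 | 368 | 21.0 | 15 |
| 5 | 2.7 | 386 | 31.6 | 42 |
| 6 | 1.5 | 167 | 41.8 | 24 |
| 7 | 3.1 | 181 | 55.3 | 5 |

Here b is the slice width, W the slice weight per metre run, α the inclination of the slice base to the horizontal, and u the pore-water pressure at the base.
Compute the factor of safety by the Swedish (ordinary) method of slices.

Ordinary method of slices: FS = Σ[c'·Δl_i + (W_i cosα_i − u_i·Δl_i)·tanφ'] / Σ W_i sinα_i, with Δl_i = b_i / cosα_i.
Slice 1: Δl = 2.1/cos(-2.5°) = 2.102 m; N'_1 = 109·cos(-2.5°) − 9·2.102 = 90.0; c'Δl = 30.90; W sinα = -4.8
Slice 2: Δl = 2.4/cos6.2° = 2.414 m; N'_2 = 380·cos6.2° − 37·2.414 = 288.5; c'Δl = 35.49; W sinα = 41.0
Slice 3: Δl = 1.4/cos13.7° = 1.441 m; N'_3 = 250·cos13.7° − 18·1.441 = 216.9; c'Δl = 21.18; W sinα = 59.2
Slice 4: Δl = 2.2/cos21.0° = 2.357 m; N'_4 = 368·cos21.0° − 15·2.357 = 308.2; c'Δl = 34.64; W sinα = 131.9
Slice 5: Δl = 2.7/cos31.6° = 3.170 m; N'_5 = 386·cos31.6° − 42·3.170 = 195.6; c'Δl = 46.60; W sinα = 202.3
Slice 6: Δl = 1.5/cos41.8° = 2.012 m; N'_6 = 167·cos41.8° − 24·2.012 = 76.2; c'Δl = 29.58; W sinα = 111.3
Slice 7: Δl = 3.1/cos55.3° = 5.445 m; N'_7 = 181·cos55.3° − 5·5.445 = 75.8; c'Δl = 80.05; W sinα = 148.8
Σc'Δl = 278.4 kN/m; ΣN' = 1251.2 kN/m; ΣW sinα = 689.8 kN/m
Resisting = 278.4 + 1251.2·tan24.4° = 278.4 + 567.6 = 846.0 kN/m
FS = 846.0 / 689.8 = 1.227

FS = 1.23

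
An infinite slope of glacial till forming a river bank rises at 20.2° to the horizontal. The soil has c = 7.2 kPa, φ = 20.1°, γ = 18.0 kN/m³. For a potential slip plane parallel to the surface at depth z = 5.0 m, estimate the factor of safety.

FS = 1.24

For an infinite slope with a slip plane parallel to the surface (no pore pressure): FS = [c + γz cos²β tanφ] / [γz sinβ cosβ].
γz = 18.0·5.0 = 90.00 kN/m²
Numerator = 7.2 + 90.00·cos²20.2°·tan20.1° = 7.2 + 90.00·0.8808·0.3659 = 36.208 kPa
Denominator = 90.00·sin20.2°·cos20.2° = 90.00·0.3453·0.9385 = 29.165 kPa
FS = 36.208 / 29.165 = 1.241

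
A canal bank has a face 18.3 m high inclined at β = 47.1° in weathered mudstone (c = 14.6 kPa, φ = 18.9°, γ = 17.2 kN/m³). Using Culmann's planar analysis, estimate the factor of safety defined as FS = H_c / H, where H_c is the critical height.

FS = 1.08

H_c = (4c/γ) · sinβ cosφ / [1 − cos(β − φ)]
    = (4·14.6/17.2) · sin47.1°·cos18.9° / [1 − cos28.2°]
    = 3.395 · 0.6930 / 0.1187 = 19.82 m
FS = H_c / H = 19.82 / 18.3 = 1.083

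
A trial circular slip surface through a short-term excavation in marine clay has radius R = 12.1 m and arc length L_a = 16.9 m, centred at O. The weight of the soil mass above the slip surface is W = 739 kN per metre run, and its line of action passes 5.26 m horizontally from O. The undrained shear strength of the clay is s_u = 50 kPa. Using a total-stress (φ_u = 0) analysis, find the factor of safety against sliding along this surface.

Taking moments about the centre O, the resisting moment is provided by the undrained shear strength acting along the arc:
M_R = s_u·L_a·R = 50·16.90·12.1 = 10224.5 kN·m/m
M_D = W·d = 739·5.26 = 3887.1 kN·m/m
FS = M_R / M_D = 10224.5 / 3887.1 = 2.630

FS = 2.63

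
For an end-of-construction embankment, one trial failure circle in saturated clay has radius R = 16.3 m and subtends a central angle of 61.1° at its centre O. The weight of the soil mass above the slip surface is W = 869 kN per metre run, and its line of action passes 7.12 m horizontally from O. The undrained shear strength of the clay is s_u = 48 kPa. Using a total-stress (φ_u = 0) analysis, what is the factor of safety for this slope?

Taking moments about the centre O, the resisting moment is provided by the undrained shear strength acting along the arc:
Arc length L_a = R·θ = 16.3·(61.1°·π/180) = 16.3·1.0664 = 17.38 m
M_R = s_u·L_a·R = 48·17.38·16.3 = 13599.9 kN·m/m
M_D = W·d = 869·7.12 = 6187.3 kN·m/m
FS = M_R / M_D = 13599.9 / 6187.3 = 2.198

FS = 2.20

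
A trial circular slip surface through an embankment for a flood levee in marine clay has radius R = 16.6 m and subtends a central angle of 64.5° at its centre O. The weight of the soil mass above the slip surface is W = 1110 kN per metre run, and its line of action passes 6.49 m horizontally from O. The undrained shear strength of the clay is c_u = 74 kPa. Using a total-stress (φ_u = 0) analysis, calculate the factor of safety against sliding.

Taking moments about the centre O, the resisting moment is provided by the undrained shear strength acting along the arc:
Arc length L_a = R·θ = 16.6·(64.5°·π/180) = 16.6·1.1257 = 18.69 m
M_R = c_u·L_a·R = 74·18.69·16.6 = 22955.4 kN·m/m
M_D = W·d = 1110·6.49 = 7203.9 kN·m/m
FS = M_R / M_D = 22955.4 / 7203.9 = 3.187

FS = 3.19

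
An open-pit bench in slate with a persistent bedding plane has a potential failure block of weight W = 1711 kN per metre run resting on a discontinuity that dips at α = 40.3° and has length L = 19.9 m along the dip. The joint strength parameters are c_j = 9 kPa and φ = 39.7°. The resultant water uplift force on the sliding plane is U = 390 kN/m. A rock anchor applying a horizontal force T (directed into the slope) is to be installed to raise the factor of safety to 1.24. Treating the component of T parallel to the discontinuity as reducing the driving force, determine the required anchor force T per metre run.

T = 292 kN/m

Resolving forces along and normal to the sliding plane, with the horizontal anchor force T adding T·sinα to the effective normal force and T·cosα acting up the plane against the driving force:
FS = [c_jL + (W cosα − U + T sinα) tanφ] / [W sinα − T cosα]
Without the anchor: N' = 914.9 kN/m, driving T_d = 1106.7 kN/m, resisting R = 9·19.9 + 914.9·tan39.7° = 938.7 kN/m, FS = 0.85.
Setting FS = 1.24 and solving for T:
1.24·(1106.7 − T cos40.3°) = 938.7 + T sin40.3°·tan39.7°
T·(sin40.3°·tan39.7° + 1.24·cos40.3°) = 1.24·1106.7 − 938.7
T·(0.6468·0.8302 + 1.24·0.7627) = 1372.3 − 938.7 = 433.6
T·1.4827 = 433.6
T = 292.4 kN/m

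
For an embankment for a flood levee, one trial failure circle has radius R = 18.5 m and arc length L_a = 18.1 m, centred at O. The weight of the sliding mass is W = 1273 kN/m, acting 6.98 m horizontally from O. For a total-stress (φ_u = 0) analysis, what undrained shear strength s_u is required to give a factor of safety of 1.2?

FS = s_u·L_a·R / (W·d), so s_u = FS·W·d / (L_a·R).
s_u = 1.2·1273·6.98 / (18.10·18.5) = 10662.6 / 334.85 = 31.84 kPa

s_u = 31.8 kPa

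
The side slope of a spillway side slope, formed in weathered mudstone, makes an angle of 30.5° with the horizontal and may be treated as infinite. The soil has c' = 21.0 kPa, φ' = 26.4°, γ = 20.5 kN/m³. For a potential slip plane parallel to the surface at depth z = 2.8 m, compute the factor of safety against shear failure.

For an infinite slope with a slip plane parallel to the surface (no pore pressure): FS = [c' + γz cos²β tanφ'] / [γz sinβ cosβ].
γz = 20.5·2.8 = 57.40 kN/m²
Numerator = 21.0 + 57.40·cos²30.5°·tan26.4° = 21.0 + 57.40·0.7424·0.4964 = 42.154 kPa
Denominator = 57.40·sin30.5°·cos30.5° = 57.40·0.5075·0.8616 = 25.102 kPa
FS = 42.154 / 25.102 = 1.679

FS = 1.68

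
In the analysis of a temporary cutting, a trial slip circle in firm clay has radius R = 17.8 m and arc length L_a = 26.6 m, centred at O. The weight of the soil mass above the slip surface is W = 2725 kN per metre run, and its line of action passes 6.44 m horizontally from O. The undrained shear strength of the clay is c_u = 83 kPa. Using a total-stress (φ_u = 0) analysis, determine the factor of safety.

Taking moments about the centre O, the resisting moment is provided by the undrained shear strength acting along the arc:
M_R = c_u·L_a·R = 83·26.60·17.8 = 39298.8 kN·m/m
M_D = W·d = 2725·6.44 = 17549.0 kN·m/m
FS = M_R / M_D = 39298.8 / 17549.0 = 2.239

FS = 2.24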